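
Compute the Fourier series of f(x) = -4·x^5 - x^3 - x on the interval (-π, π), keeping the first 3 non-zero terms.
(-950 - 8·π^4 + 158·π^2)·sin(x) + (-19·π^2 + 59/2 + 4·π^4)·sin(2·x) + (-8·π^4/3 - 338/81 + 142·π^2/27)·sin(3·x)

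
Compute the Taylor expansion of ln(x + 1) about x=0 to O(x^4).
x^3/3 - x^2/2 + x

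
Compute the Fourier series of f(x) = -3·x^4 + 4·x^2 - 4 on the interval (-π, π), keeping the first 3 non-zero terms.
(-160 + 24·π^2)·cos(x) + (13 - 6·π^2)·cos(2·x) - 3·π^4/5 - 4 + 4·π^2/3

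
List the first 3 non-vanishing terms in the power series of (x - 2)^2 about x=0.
x^2 - 4·x + 4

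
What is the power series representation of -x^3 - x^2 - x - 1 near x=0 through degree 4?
-x^3 - x^2 - x - 1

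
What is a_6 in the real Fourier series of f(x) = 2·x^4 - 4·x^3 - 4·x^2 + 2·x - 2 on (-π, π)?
a_6 = (1/π) ∫_{-π}^{π} f(x)·cos(6x) dx.
Evaluate the integral (use parity and integration by parts as needed): a_6 = -14/27 + 4·π^2/9.

Final answer: -14/27 + 4·π^2/9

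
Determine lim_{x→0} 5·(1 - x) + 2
Direct substitution at x = 0 gives 7.

Final answer: 7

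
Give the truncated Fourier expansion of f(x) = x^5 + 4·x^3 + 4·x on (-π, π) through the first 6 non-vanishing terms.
(-32·π^2 + 2·π^4 + 200)·sin(x) + (-π^4 - 11/2 + π^2)·sin(2·x) + (152/81 + 32·π^2/27 + 2·π^4/3)·sin(3·x) + (-π^4/2 - 11·π^2/8 - 95/64)·sin(4·x) + (808/625 + 32·π^2/25 + 2·π^4/5)·sin(5·x) + (-π^4/3 - 31·π^2/27 - 185/162)·sin(6·x)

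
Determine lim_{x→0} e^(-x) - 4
Direct substitution at x = 0 gives -3.

Final answer: -3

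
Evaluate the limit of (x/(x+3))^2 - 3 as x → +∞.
As x → +∞: x/(x+3) = 1/(1 + 3/x) → 1, and the 2nd power of a limit-1 base also → 1; with the additive constant, 1 - 3 = -2.
Limit = -2.

Final answer: -2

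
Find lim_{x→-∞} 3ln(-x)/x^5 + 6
The quotient is an ∞/∞ indeterminate form as x → -∞.
Compare growth rates of the dominant terms (exponentials ≫ polynomials ≫ logarithms), or apply L'Hôpital's rule; the quotient → 0.
Adding the constant: 0 + 6 = 6. Limit = 6.

Final answer: 6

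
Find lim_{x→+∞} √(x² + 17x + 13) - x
This is an ∞ − ∞ indeterminate form.
Multiply and divide by the conjugate √(x²+17x + 13) + x; the x² terms cancel, leaving (17x + 13)/(√(x²+17x + 13)+x) → 17/2.
Limit = 17/2.

Final answer: 17/2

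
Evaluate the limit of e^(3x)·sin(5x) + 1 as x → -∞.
Evaluate the dominant behaviour as x → -∞; each term tends to a finite value or vanishes.
Limit = 1.

Final answer: 1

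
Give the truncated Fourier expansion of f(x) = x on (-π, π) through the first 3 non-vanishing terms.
2·sin(x) - sin(2·x) + 2·sin(3·x)/3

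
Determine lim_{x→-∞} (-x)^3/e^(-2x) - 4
The quotient is an ∞/∞ indeterminate form as x → -∞.
Compare growth rates of the dominant terms (exponentials ≫ polynomials ≫ logarithms), or apply L'Hôpital's rule; the quotient → 0.
Adding the constant: 0 - 4 = -4. Limit = -4.

Final answer: -4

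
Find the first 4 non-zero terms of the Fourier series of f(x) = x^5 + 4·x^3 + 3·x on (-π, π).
(-32·π^2 + 2·π^4 + 198)·sin(x) + (-π^4 - 9/2 + π^2)·sin(2·x) + (98/81 + 32·π^2/27 + 2·π^4/3)·sin(3·x) + (-π^4/2 - 11·π^2/8 - 63/64)·sin(4·x)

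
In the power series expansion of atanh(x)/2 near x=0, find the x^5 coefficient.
Expand to order 5: atanh(x)/2 = x^5/10 + x^3/6 + x/2 + O(x^6).
The coefficient of x^5 is 1/10.

Final answer: 1/10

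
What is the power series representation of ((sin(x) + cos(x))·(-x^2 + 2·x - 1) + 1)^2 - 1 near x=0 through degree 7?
79·x^7/360 + 1519·x^6/360 - 21·x^5/4 - 17·x^4/12 + 3·x^3 + x^2 - 1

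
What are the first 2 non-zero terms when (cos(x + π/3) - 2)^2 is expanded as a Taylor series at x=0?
3·√(3)·x/2 + 9/4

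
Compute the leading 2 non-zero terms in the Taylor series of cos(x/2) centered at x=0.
1 - x^2/8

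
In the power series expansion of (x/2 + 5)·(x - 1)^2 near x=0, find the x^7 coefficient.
Expand to order 7: (x/2 + 5)·(x - 1)^2 = x^3/2 + 4·x^2 - 19·x/2 + 5 + O(x^8).
The coefficient of x^7 is 0.

Final answer: 0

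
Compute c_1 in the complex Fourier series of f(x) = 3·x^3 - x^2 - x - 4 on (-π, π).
Compute the real Fourier coefficients first: a_1 = 4, b_1 = -38 + 6·π^2.
Then c_1 = (a_1 − i·b_1)/2 = 2 - 3·i·π^2 + 19·i.

Final answer: 2 - 3·i·π^2 + 19·i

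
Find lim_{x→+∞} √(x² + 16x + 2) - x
This is an ∞ − ∞ indeterminate form.
Multiply and divide by the conjugate √(x²+16x + 2) + x; the x² terms cancel, leaving (16x + 2)/(√(x²+16x + 2)+x) → 16/2 = 8.
Limit = 8.

Final answer: 8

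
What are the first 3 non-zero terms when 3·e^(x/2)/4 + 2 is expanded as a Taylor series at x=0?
3·x^2/32 + 3·x/8 + 11/4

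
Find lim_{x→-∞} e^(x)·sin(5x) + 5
Evaluate the dominant behaviour as x → -∞; each term tends to a finite value or vanishes.
Limit = 5.

Final answer: 5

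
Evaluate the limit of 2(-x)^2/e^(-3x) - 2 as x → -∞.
The quotient is an ∞/∞ indeterminate form as x → -∞.
Compare growth rates of the dominant terms (exponentials ≫ polynomials ≫ logarithms), or apply L'Hôpital's rule; the quotient → 0.
Adding the constant: 0 - 2 = -2. Limit = -2.

Final answer: -2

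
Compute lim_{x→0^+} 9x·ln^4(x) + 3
The product is a 0·∞ indeterminate form at x → 0⁺.
Rewrite the product as 9·ln^4(x) / x^(-1) and apply L'Hôpital, or use the standard hierarchy x^(-1) ≫ |ln x|^4 as x → 0⁺.
The indeterminate product → 0, so the limit = 3.

Final answer: 3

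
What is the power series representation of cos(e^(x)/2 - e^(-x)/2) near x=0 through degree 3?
1 - x^2/2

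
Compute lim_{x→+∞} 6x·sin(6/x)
As x → +∞: let u = 6/x → 0⁺; then 6·x·sin(6/x) = 6·6·sin(u)/u → 6·6·1 = 36.
Limit = 36.

Final answer: 36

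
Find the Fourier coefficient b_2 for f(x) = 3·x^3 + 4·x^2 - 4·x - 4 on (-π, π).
b_2 = (1/π) ∫_{-π}^{π} f(x)·sin(2x) dx.
Evaluate the integral (use parity and integration by parts as needed): b_2 = 17/2 - 3·π^2.

Final answer: 17/2 - 3·π^2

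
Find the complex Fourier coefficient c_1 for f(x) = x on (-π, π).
Compute the real Fourier coefficients first: a_1 = 0, b_1 = 2.
Then c_1 = (a_1 − i·b_1)/2 = -i.

Final answer: -i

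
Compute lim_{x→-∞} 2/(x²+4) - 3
Evaluate the dominant behaviour as x → -∞; each term tends to a finite value or vanishes.
Limit = -3.

Final answer: -3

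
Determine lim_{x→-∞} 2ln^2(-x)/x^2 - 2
The quotient is an ∞/∞ indeterminate form as x → -∞.
Compare growth rates of the dominant terms (exponentials ≫ polynomials ≫ logarithms), or apply L'Hôpital's rule; the quotient → 0.
Adding the constant: 0 - 2 = -2. Limit = -2.

Final answer: -2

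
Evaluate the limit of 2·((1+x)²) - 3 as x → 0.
Direct substitution at x = 0 gives -1.

Final answer: -1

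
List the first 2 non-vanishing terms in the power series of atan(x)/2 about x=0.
-x^3/6 + x/2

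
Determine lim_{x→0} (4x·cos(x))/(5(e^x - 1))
Both numerator and denominator → 0 as x → 0; this is a 0/0 indeterminate form.
Expand each to leading order near x = 0: numerator ~ 4·x, denominator ~ 5·x.
The limit of the ratio is 4/5.

Final answer: 4/5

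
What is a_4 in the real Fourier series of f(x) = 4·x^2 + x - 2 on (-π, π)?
a_4 = (1/π) ∫_{-π}^{π} f(x)·cos(4x) dx.
Evaluate the integral (use parity and integration by parts as needed): a_4 = 1.

Final answer: 1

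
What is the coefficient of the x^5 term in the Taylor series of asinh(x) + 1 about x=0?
Expand to order 5: asinh(x) + 1 = 3·x^5/40 - x^3/6 + x + 1 + O(x^6).
The coefficient of x^5 is 3/40.

Final answer: 3/40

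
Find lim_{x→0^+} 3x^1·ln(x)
This is a 0·∞ indeterminate form at x → 0⁺.
Rewrite the product as 3·ln(x) / x^(-1) and apply L'Hôpital, or use the standard hierarchy x^(-1) ≫ |ln x| as x → 0⁺.
The indeterminate product → 0, so the limit = 0.

Final answer: 0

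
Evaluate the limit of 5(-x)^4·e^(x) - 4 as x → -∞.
The product is a 0·∞ indeterminate form at x → -∞.
Rewrite the product as 5(-x)^4 / e^(-x) (an ∞/∞ form) and apply L'Hôpital, or use the standard hierarchy e^(|x|) ≫ |(-x)^4| as x → -∞.
The indeterminate product → 0, so the limit = -4.

Final answer: -4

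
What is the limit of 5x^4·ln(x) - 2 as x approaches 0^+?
The product is a 0·∞ indeterminate form at x → 0⁺.
Rewrite the product as 5·ln(x) / x^(-4) and apply L'Hôpital, or use the standard hierarchy x^(-4) ≫ |ln x| as x → 0⁺.
The indeterminate product → 0, so the limit = -2.

Final answer: -2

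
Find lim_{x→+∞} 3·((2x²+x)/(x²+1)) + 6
Evaluate the dominant behaviour as x → +∞; each term tends to a finite value or vanishes.
Limit = 12.

Final answer: 12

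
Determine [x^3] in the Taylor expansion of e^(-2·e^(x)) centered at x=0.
Expand to order 3: e^(-2·e^(x)) = x^3·e^(-2)/3 + x^2·e^(-2) - 2·x·e^(-2) + e^(-2) + O(x^4).
The coefficient of x^3 is e^(-2)/3.

Final answer: e^(-2)/3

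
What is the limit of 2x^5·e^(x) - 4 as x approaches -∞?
The product is a 0·∞ indeterminate form at x → -∞.
Rewrite the product as 2x^5 / e^(-x) (an ∞/∞ form) and apply L'Hôpital, or use the standard hierarchy e^(|x|) ≫ |x^5| as x → -∞.
The indeterminate product → 0, so the limit = -4.

Final answer: -4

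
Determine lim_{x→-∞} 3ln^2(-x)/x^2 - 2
The quotient is an ∞/∞ indeterminate form as x → -∞.
Compare growth rates of the dominant terms (exponentials ≫ polynomials ≫ logarithms), or apply L'Hôpital's rule; the quotient → 0.
Adding the constant: 0 - 2 = -2. Limit = -2.

Final answer: -2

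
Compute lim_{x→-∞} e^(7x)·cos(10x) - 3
Evaluate the dominant behaviour as x → -∞; each term tends to a finite value or vanishes.
Limit = -3.

Final answer: -3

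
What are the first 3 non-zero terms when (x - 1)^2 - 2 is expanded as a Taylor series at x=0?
x^2 - 2·x - 1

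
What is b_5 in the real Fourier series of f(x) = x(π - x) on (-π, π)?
b_5 = (1/π) ∫_{-π}^{π} f(x)·sin(5x) dx.
Evaluate the integral (use parity and integration by parts as needed): b_5 = 2·π/5.

Final answer: 2·π/5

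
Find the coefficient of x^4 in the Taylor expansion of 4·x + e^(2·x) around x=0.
Expand to order 4: 4·x + e^(2·x) = 2·x^4/3 + 4·x^3/3 + 2·x^2 + 6·x + 1 + O(x^5).
The coefficient of x^4 is 2/3.

Final answer: 2/3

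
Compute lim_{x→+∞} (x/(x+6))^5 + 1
As x → +∞: x/(x+6) = 1/(1 + 6/x) → 1, and the 5th power of a limit-1 base also → 1; with the additive constant, 1 + 1 = 2.
Limit = 2.

Final answer: 2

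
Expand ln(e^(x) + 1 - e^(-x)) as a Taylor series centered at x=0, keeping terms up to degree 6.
-604·x^6/45 + 31·x^5/4 - 14·x^4/3 + 3·x^3 - 2·x^2 + 2·x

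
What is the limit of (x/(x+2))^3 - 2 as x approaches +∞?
As x → +∞: x/(x+2) = 1/(1 + 2/x) → 1, and the 3rd power of a limit-1 base also → 1; with the additive constant, 1 - 2 = -1.
Limit = -1.

Final answer: -1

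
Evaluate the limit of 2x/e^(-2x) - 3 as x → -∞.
The quotient is an ∞/∞ indeterminate form as x → -∞.
Compare growth rates of the dominant terms (exponentials ≫ polynomials ≫ logarithms), or apply L'Hôpital's rule; the quotient → 0.
Adding the constant: 0 - 3 = -3. Limit = -3.

Final answer: -3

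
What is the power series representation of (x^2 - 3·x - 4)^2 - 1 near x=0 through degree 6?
x^4 - 6·x^3 + x^2 + 24·x + 15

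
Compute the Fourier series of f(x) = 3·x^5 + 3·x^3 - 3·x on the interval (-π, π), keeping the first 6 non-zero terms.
(-114·π^2 + 6·π^4 + 678)·sin(x) + (-3·π^4 - 15 + 12·π^2)·sin(2·x) + (-22·π^2/9 - 10/27 + 2·π^4)·sin(3·x) + (-3·π^4/2 + 87/64 + 3·π^2/8)·sin(4·x) + (-786/625 + 6·π^2/25 + 6·π^4/5)·sin(5·x) + (-π^4 - 4·π^2/9 + 29/27)·sin(6·x)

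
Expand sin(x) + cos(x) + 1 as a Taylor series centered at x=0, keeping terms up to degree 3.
-x^3/6 - x^2/2 + x + 2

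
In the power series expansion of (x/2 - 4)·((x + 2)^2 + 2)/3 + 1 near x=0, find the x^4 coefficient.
Expand to order 4: (x/2 - 4)·((x + 2)^2 + 2)/3 + 1 = x^3/6 - 2·x^2/3 - 13·x/3 - 7 + O(x^5).
The coefficient of x^4 is 0.

Final answer: 0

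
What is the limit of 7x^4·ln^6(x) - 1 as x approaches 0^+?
The product is a 0·∞ indeterminate form at x → 0⁺.
Rewrite the product as 7·ln^6(x) / x^(-4) and apply L'Hôpital, or use the standard hierarchy x^(-4) ≫ |ln x|^6 as x → 0⁺.
The indeterminate product → 0, so the limit = -1.

Final answer: -1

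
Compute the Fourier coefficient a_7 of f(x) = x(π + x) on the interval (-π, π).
a_7 = (1/π) ∫_{-π}^{π} f(x)·cos(7x) dx.
Evaluate the integral (use parity and integration by parts as needed): a_7 = -4/49.

Final answer: -4/49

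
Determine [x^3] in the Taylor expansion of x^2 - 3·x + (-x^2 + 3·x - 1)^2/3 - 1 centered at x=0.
Expand to order 3: x^2 - 3·x + (-x^2 + 3·x - 1)^2/3 - 1 = -2·x^3 + 14·x^2/3 - 5·x - 2/3 + O(x^4).
The coefficient of x^3 is -2.

Final answer: -2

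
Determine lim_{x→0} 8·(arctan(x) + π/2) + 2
Direct substitution at x = 0 gives 2 + 4·π.

Final answer: 2 + 4·π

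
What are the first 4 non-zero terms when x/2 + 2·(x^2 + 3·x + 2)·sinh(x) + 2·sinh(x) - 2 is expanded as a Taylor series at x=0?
3·x^3 + 6·x^2 + 13·x/2 - 2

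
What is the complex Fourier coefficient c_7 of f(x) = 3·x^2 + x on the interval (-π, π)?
Compute the real Fourier coefficients first: a_7 = -12/49, b_7 = 2/7.
Then c_7 = (a_7 − i·b_7)/2 = -6/49 - i/7.

Final answer: -6/49 - i/7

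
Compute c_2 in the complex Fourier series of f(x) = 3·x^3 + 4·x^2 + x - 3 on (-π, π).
Compute the real Fourier coefficients first: a_2 = 4, b_2 = 7/2 - 3·π^2.
Then c_2 = (a_2 − i·b_2)/2 = 2 - 7·i/4 + 3·i·π^2/2.

Final answer: 2 - 7·i/4 + 3·i·π^2/2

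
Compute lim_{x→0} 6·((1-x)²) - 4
Direct substitution at x = 0 gives 2.

Final answer: 2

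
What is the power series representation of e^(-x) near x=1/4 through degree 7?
e^(-1/4) - e^(-1/4)·(x - 1/4) + e^(-1/4)·(x - 1/4)^2/2 - e^(-1/4)·(x - 1/4)^3/6 + e^(-1/4)·(x - 1/4)^4/24 - e^(-1/4)·(x - 1/4)^5/120 + e^(-1/4)·(x - 1/4)^6/720 - e^(-1/4)·(x - 1/4)^7/5040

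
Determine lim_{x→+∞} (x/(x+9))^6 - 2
As x → +∞: x/(x+9) = 1/(1 + 9/x) → 1, and the 6th power of a limit-1 base also → 1; with the additive constant, 1 - 2 = -1.
Limit = -1.

Final answer: -1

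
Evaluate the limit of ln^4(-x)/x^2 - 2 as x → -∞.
The quotient is an ∞/∞ indeterminate form as x → -∞.
Compare growth rates of the dominant terms (exponentials ≫ polynomials ≫ logarithms), or apply L'Hôpital's rule; the quotient → 0.
Adding the constant: 0 - 2 = -2. Limit = -2.

Final answer: -2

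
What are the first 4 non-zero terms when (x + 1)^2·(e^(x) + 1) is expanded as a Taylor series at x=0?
13·x^3/6 + 9·x^2/2 + 5·x + 2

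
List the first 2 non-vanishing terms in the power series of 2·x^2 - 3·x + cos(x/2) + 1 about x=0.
2 - 3·x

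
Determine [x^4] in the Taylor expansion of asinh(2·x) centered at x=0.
Expand to order 4: asinh(2·x) = -4·x^3/3 + 2·x + O(x^5).
The coefficient of x^4 is 0.

Final answer: 0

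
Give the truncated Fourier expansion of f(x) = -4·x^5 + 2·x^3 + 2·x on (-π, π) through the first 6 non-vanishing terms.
(-980 - 8·π^4 + 164·π^2)·sin(x) + (-22·π^2 + 31 + 4·π^4)·sin(2·x) + (-8·π^4/3 - 284/81 + 196·π^2/27)·sin(3·x) + (-7·π^2/2 + 5/16 + 2·π^4)·sin(4·x) + (-8·π^4/5 + 188/625 + 52·π^2/25)·sin(5·x) + (-38·π^2/27 - 35/81 + 4·π^4/3)·sin(6·x)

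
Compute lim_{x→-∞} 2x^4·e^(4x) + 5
The product is a 0·∞ indeterminate form at x → -∞.
Rewrite the product as 2x^4 / e^(-4x) (an ∞/∞ form) and apply L'Hôpital, or use the standard hierarchy e^(4|x|) ≫ |x^4| as x → -∞.
The indeterminate product → 0, so the limit = 5.

Final answer: 5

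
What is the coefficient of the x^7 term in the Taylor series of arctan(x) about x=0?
Expand to order 7: arctan(x) = -x^7/7 + x^5/5 - x^3/3 + x + O(x^8).
The coefficient of x^7 is -1/7.

Final answer: -1/7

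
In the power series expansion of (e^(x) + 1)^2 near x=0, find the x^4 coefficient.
Expand to order 4: (e^(x) + 1)^2 = 3·x^4/4 + 5·x^3/3 + 3·x^2 + 4·x + 4 + O(x^5).
The coefficient of x^4 is 3/4.

Final answer: 3/4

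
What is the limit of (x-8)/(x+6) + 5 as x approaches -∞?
Evaluate the dominant behaviour as x → -∞; each term tends to a finite value or vanishes.
Limit = 6.

Final answer: 6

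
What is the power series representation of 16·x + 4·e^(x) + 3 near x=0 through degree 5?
x^5/30 + x^4/6 + 2·x^3/3 + 2·x^2 + 20·x + 7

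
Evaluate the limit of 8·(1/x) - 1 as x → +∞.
Evaluate the dominant behaviour as x → +∞; each term tends to a finite value or vanishes.
Limit = -1.

Final answer: -1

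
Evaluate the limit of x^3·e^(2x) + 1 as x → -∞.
The product is a 0·∞ indeterminate form at x → -∞.
Rewrite the product as x^3 / e^(-2x) (an ∞/∞ form) and apply L'Hôpital, or use the standard hierarchy e^(2|x|) ≫ |x^3| as x → -∞.
The indeterminate product → 0, so the limit = 1.

Final answer: 1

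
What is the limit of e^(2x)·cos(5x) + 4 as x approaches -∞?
Evaluate the dominant behaviour as x → -∞; each term tends to a finite value or vanishes.
Limit = 4.

Final answer: 4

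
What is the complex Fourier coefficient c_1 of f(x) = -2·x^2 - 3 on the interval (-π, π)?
Compute the real Fourier coefficients first: a_1 = 8, b_1 = 0.
Then c_1 = (a_1 − i·b_1)/2 = 4.

Final answer: 4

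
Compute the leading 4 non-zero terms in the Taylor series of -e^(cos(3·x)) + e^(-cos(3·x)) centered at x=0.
x^6·(81·e^(-1)/80 + 2511·e/80) + x^4·(-27·e/2 + 27·e^(-1)/4) + x^2·(9·e^(-1)/2 + 9·e/2) - e + e^(-1)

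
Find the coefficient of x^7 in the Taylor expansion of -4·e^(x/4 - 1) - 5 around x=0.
Expand to order 7: -4·e^(x/4 - 1) - 5 = -x^7·e^(-1)/20643840 - x^6·e^(-1)/737280 - x^5·e^(-1)/30720 - x^4·e^(-1)/1536 - x^3·e^(-1)/96 - x^2·e^(-1)/8 - x·e^(-1) - 5 - 4·e^(-1) + O(x^8).
The coefficient of x^7 is -e^(-1)/20643840.

Final answer: -e^(-1)/20643840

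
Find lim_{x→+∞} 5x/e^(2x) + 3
The quotient is an ∞/∞ indeterminate form as x → +∞.
The exponential denominator e^(2x) dominates the polynomial numerator (e^x ≫ x as x → ∞), so the quotient → 0.
Adding the constant: 0 + 3 = 3. Limit = 3.

Final answer: 3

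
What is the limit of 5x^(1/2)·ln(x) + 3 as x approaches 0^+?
The product is a 0·∞ indeterminate form at x → 0⁺.
Rewrite the product as 5·ln(x) / x^(-1/2) and apply L'Hôpital, or use the standard hierarchy x^(-1/2) ≫ |ln x| as x → 0⁺.
The indeterminate product → 0, so the limit = 3.

Final answer: 3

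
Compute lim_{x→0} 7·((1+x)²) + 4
Direct substitution at x = 0 gives 11.

Final answer: 11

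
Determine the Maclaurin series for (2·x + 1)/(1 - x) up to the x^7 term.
3·x^7 + 3·x^6 + 3·x^5 + 3·x^4 + 3·x^3 + 3·x^2 + 3·x + 1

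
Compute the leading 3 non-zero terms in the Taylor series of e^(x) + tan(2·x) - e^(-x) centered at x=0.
257·x^5/60 + 3·x^3 + 4·x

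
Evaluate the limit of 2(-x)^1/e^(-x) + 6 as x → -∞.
The quotient is an ∞/∞ indeterminate form as x → -∞.
Compare growth rates of the dominant terms (exponentials ≫ polynomials ≫ logarithms), or apply L'Hôpital's rule; the quotient → 0.
Adding the constant: 0 + 6 = 6. Limit = 6.

Final answer: 6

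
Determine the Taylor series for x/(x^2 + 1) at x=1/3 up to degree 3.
3/10 + 18·(x - 1/3)/25 - 351·(x - 1/3)^2/500 - 567·(x - 1/3)^3/2500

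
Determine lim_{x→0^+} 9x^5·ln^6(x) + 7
The product is a 0·∞ indeterminate form at x → 0⁺.
Rewrite the product as 9·ln^6(x) / x^(-5) and apply L'Hôpital, or use the standard hierarchy x^(-5) ≫ |ln x|^6 as x → 0⁺.
The indeterminate product → 0, so the limit = 7.

Final answer: 7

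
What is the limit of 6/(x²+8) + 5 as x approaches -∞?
Evaluate the dominant behaviour as x → -∞; each term tends to a finite value or vanishes.
Limit = 5.

Final answer: 5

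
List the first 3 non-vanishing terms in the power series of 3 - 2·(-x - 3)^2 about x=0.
-2·x^2 - 12·x - 15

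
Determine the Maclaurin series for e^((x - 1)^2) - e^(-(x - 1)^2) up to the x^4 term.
x^4·(5·e^(-1)/6 + 19·e/6) + x^3·(-10·e/3 + 2·e^(-1)/3) + x^2·(-e^(-1) + 3·e) + x·(-2·e - 2·e^(-1)) - e^(-1) + e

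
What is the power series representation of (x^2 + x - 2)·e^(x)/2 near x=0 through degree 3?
7·x^3/12 + x^2/2 - x/2 - 1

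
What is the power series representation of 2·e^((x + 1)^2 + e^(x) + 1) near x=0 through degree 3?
55·x^3·e^(3)/3 + 12·x^2·e^(3) + 6·x·e^(3) + 2·e^(3)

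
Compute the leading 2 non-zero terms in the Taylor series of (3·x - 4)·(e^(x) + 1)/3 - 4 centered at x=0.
2·x/3 - 20/3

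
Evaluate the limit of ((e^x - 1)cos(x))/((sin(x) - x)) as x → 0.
Both numerator and denominator → 0 as x → 0; this is a 0/0 indeterminate form.
Expand each to leading order near x = 0: numerator ~ x, denominator ~ -x^3/6.
The limit of the ratio is -∞.

Final answer: -∞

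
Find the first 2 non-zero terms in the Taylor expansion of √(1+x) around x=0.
x/2 + 1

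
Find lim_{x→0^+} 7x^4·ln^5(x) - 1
The product is a 0·∞ indeterminate form at x → 0⁺.
Rewrite the product as 7·ln^5(x) / x^(-4) and apply L'Hôpital, or use the standard hierarchy x^(-4) ≫ |ln x|^5 as x → 0⁺.
The indeterminate product → 0, so the limit = -1.

Final answer: -1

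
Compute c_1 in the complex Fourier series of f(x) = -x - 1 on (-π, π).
Compute the real Fourier coefficients first: a_1 = 0, b_1 = -2.
Then c_1 = (a_1 − i·b_1)/2 = i.

Final answer: i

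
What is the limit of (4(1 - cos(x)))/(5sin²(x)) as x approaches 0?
Both numerator and denominator → 0 as x → 0; this is a 0/0 indeterminate form.
Expand each to leading order near x = 0: numerator ~ 2·x^2, denominator ~ 5·x^2.
The limit of the ratio is 2/5.

Final answer: 2/5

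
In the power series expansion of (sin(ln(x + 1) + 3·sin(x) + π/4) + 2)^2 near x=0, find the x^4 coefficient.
Expand to order 4: (sin(ln(x + 1) + 3·sin(x) + π/4) + 2)^2 = x^4·(√(2)/2 + 2)^2·(19/(24·(√(2)/2 + 2)^2) + 359·√(2)/(24·(√(2)/2 + 2))) + x^3·(√(2)/2 + 2)^2·(-34/(√(2)/2 + 2)^2 - 53·√(2)/(6·(√(2)/2 + 2))) + x^2·(√(2)/2 + 2)^2·(-17·√(2)/(2·(√(2)/2 + 2)) + 8/(√(2)/2 + 2)^2) + 4·√(2)·x·(√(2)/2 + 2) + (√(2)/2 + 2)^2 + O(x^5).
The coefficient of x^4 is (√(2)/2 + 2)^2·(19/(24·(√(2)/2 + 2)^2) + 359·√(2)/(24·(√(2)/2 + 2))).

Final answer: (√(2)/2 + 2)^2·(19/(24·(√(2)/2 + 2)^2) + 359·√(2)/(24·(√(2)/2 + 2)))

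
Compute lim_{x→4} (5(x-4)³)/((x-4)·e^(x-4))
Both numerator and denominator → 0 as x → 4; this is a 0/0 indeterminate form.
Expand each to leading order near x = 4: numerator ~ 5·(x - 4)^3, denominator ~ (x - 4).
The limit of the ratio is 0.

Final answer: 0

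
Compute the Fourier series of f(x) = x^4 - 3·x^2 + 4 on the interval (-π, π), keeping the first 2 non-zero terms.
(60 - 8·π^2)·cos(x) - π^2 + 4 + π^4/5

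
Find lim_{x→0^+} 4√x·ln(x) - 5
The product is a 0·∞ indeterminate form at x → 0⁺.
Rewrite the product as 4·ln(x) / x^(-1/2) and apply L'Hôpital, or use the standard hierarchy x^(-1/2) ≫ |ln x| as x → 0⁺.
The indeterminate product → 0, so the limit = -5.

Final answer: -5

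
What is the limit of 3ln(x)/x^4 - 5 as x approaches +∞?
The quotient is an ∞/∞ indeterminate form as x → +∞.
The polynomial denominator x^4 dominates the logarithmic numerator (any positive power of x ≫ ln(x) as x → ∞), so the quotient → 0.
Adding the constant: 0 - 5 = -5. Limit = -5.

Final answer: -5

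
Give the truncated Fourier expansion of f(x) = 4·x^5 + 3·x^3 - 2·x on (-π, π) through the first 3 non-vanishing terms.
(-154·π^2 + 8·π^4 + 920)·sin(x) + (-4·π^4 - 47/2 + 17·π^2)·sin(2·x) + (-106·π^2/27 + 104/81 + 8·π^4/3)·sin(3·x)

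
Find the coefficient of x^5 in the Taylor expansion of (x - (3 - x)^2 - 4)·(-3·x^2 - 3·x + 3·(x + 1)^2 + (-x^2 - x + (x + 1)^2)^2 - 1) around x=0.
Expand to order 5: (x - (3 - x)^2 - 4)·(-3·x^2 - 3·x + 3·(x + 1)^2 + (-x^2 - x + (x + 1)^2)^2 - 1) = -x^4 + 2·x^3 + 19·x^2 - 44·x - 39 + O(x^6).
The coefficient of x^5 is 0.

Final answer: 0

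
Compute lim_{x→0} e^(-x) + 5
Direct substitution at x = 0 gives 6.

Final answer: 6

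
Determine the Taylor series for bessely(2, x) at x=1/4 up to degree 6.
bessely(2, 1/4) + (bessely(1, 1/4)/2 - bessely(3, 1/4)/2)·(x - 1/4) + (bessely(4, 1/4)/8 + bessely(0, 1/4)/8 - bessely(2, 1/4)/4)·(x - 1/4)^2 + (bessely(3, 1/4)/16 - bessely(1, 1/4)/12 - bessely(5, 1/4)/48)·(x - 1/4)^3 + (bessely(6, 1/4)/384 + 7·bessely(2, 1/4)/384 - bessely(0, 1/4)/96 - bessely(4, 1/4)/96)·(x - 1/4)^4 + (bessely(5, 1/4)/768 + bessely(1, 1/4)/256 - 11·bessely(3, 1/4)/3840 - bessely(7, 1/4)/3840)·(x - 1/4)^5 + (bessely(8, 1/4)/46080 + bessely(4, 1/4)/2880 + bessely(0, 1/4)/3072 - 13·bessely(2, 1/4)/23040 - bessely(6, 1/4)/7680)·(x - 1/4)^6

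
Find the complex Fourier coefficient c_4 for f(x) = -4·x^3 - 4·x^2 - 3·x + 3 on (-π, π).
Compute the real Fourier coefficients first: a_4 = -1, b_4 = 3/4 + 2·π^2.
Then c_4 = (a_4 − i·b_4)/2 = -1/2 - i·π^2 - 3·i/8.

Final answer: -1/2 - i·π^2 - 3·i/8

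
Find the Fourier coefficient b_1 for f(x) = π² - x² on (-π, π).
b_1 = (1/π) ∫_{-π}^{π} f(x)·sin(1x) dx.
Evaluate the integral (use parity and integration by parts as needed): b_1 = 0.

Final answer: 0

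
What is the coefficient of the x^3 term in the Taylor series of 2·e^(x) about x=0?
Expand to order 3: 2·e^(x) = x^3/3 + x^2 + 2·x + 2 + O(x^4).
The coefficient of x^3 is 1/3.

Final answer: 1/3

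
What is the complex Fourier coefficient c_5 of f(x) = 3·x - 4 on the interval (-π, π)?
Compute the real Fourier coefficients first: a_5 = 0, b_5 = 6/5.
Then c_5 = (a_5 − i·b_5)/2 = -3·i/5.

Final answer: -3·i/5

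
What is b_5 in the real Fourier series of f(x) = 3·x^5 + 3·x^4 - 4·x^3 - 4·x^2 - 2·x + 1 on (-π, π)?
b_5 = (1/π) ∫_{-π}^{π} f(x)·sin(5x) dx.
Evaluate the integral (use parity and integration by parts as needed): b_5 = -64·π^2/25 - 116/625 + 6·π^4/5.

Final answer: -64·π^2/25 - 116/625 + 6·π^4/5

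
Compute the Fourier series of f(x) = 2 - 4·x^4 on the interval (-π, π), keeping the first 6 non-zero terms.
(-192 + 32·π^2)·cos(x) + (12 - 8·π^2)·cos(2·x) + (-64/27 + 32·π^2/9)·cos(3·x) + (3/4 - 2·π^2)·cos(4·x) + (-192/625 + 32·π^2/25)·cos(5·x) - 4·π^4/5 + 2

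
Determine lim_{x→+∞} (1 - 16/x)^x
As x → +∞: this is the defining limit (1 - 16/x)^x → e^(-16).
Limit = e^(-16).

Final answer: e^(-16)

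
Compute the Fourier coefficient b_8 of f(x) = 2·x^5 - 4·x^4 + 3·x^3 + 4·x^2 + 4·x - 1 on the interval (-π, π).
b_8 = (1/π) ∫_{-π}^{π} f(x)·sin(8x) dx.
Evaluate the integral (use parity and integration by parts as needed): b_8 = -π^4/2 - 19·π^2/32 - 967/1024.

Final answer: -π^4/2 - 19·π^2/32 - 967/1024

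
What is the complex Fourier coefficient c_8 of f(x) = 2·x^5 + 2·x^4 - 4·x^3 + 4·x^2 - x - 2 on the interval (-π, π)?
Compute the real Fourier coefficients first: a_8 = 29/128 + π^2/4, b_8 = -π^4/2 + 145/1024 + 37·π^2/32.
Then c_8 = (a_8 − i·b_8)/2 = 29/256 + π^2/8 - 37·i·π^2/64 - 145·i/2048 + i·π^4/4.

Final answer: 29/256 + π^2/8 - 37·i·π^2/64 - 145·i/2048 + i·π^4/4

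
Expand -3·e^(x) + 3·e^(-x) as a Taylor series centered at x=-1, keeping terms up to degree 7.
(-3 + 3·e^(2))·e^(-1) + (-3·e^(2) - 3)·e^(-1)·(x + 1) + (-3 + 3·e^(2))·e^(-1)·(x + 1)^2/2 + (-e^(2) - 1)·e^(-1)·(x + 1)^3/2 + (-1 + e^(2))·e^(-1)·(x + 1)^4/8 + (-e^(2) - 1)·e^(-1)·(x + 1)^5/40 + (-1 + e^(2))·e^(-1)·(x + 1)^6/240 + (-e^(2) - 1)·e^(-1)·(x + 1)^7/1680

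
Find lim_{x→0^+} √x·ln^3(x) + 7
The product is a 0·∞ indeterminate form at x → 0⁺.
Rewrite the product as ln^3(x) / x^(-1/2) and apply L'Hôpital, or use the standard hierarchy x^(-1/2) ≫ |ln x|^3 as x → 0⁺.
The indeterminate product → 0, so the limit = 7.

Final answer: 7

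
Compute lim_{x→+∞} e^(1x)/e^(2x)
This is an ∞/∞ indeterminate form as x → +∞.
Rewrite e^(1x)/e^(2x) = e^((1−2)x) = e^(-x); the exponent coefficient is -1 < 0 so e^(-x) → 0.
Limit = 0.

Final answer: 0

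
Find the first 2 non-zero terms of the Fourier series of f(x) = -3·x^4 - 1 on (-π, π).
(-144 + 24·π^2)·cos(x) - 3·π^4/5 - 1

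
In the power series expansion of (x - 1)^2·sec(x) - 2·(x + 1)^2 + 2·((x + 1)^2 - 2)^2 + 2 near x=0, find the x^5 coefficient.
Expand to order 5: (x - 1)^2·sec(x) - 2·(x + 1)^2 + 2·((x + 1)^2 - 2)^2 + 2 = -5·x^5/12 + 65·x^4/24 + 7·x^3 + 7·x^2/2 - 14·x + 3 + O(x^6).
The coefficient of x^5 is -5/12.

Final answer: -5/12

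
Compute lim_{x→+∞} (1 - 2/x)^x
As x → +∞: this is the defining limit (1 - 2/x)^x → e^(-2).
Limit = e^(-2).

Final answer: e^(-2)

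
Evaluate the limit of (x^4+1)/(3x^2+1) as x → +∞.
This is an ∞/∞ indeterminate form as x → +∞.
Divide numerator and denominator by x^4 and let the lower-order terms vanish; the numerator's degree 4 exceeds the denominator's degree 2, so the quotient diverges.
Limit = ∞.

Final answer: ∞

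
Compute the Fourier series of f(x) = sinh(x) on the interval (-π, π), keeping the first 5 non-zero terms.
sin(x)·sinh(π)/π - 4·sin(2·x)·sinh(π)/(5·π) + 3·sin(3·x)·sinh(π)/(5·π) - 8·sin(4·x)·sinh(π)/(17·π) + 5·sin(5·x)·sinh(π)/(13·π)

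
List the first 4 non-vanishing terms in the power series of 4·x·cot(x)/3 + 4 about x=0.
-8·x^6/2835 - 4·x^4/135 - 4·x^2/9 + 16/3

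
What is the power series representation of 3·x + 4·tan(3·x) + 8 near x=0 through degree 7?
16524·x^7/35 + 648·x^5/5 + 36·x^3 + 15·x + 8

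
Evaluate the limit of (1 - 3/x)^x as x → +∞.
As x → +∞: this is the defining limit (1 - 3/x)^x → e^(-3).
Limit = e^(-3).

Final answer: e^(-3)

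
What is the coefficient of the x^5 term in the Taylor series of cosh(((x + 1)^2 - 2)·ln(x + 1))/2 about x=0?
Expand to order 5: cosh(((x + 1)^2 - 2)·ln(x + 1))/2 = -5·x^5/6 + 7·x^4/4 - 5·x^3/4 + x^2/4 + 1/2 + O(x^6).
The coefficient of x^5 is -5/6.

Final answer: -5/6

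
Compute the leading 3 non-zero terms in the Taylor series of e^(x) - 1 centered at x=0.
x^3/6 + x^2/2 + x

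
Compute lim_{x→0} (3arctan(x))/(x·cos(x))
Both numerator and denominator → 0 as x → 0; this is a 0/0 indeterminate form.
Expand each to leading order near x = 0: numerator ~ 3·x, denominator ~ x.
The limit of the ratio is 3.

Final answer: 3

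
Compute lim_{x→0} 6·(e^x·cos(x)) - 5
Direct substitution at x = 0 gives 1.

Final answer: 1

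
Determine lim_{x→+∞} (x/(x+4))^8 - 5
As x → +∞: x/(x+4) = 1/(1 + 4/x) → 1, and the 8th power of a limit-1 base also → 1; with the additive constant, 1 - 5 = -4.
Limit = -4.

Final answer: -4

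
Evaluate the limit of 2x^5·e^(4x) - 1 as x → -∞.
The product is a 0·∞ indeterminate form at x → -∞.
Rewrite the product as 2x^5 / e^(-4x) (an ∞/∞ form) and apply L'Hôpital, or use the standard hierarchy e^(4|x|) ≫ |x^5| as x → -∞.
The indeterminate product → 0, so the limit = -1.

Final answer: -1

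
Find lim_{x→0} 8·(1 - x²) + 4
Direct substitution at x = 0 gives 12.

Final answer: 12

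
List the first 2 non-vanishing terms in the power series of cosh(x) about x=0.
x^2/2 + 1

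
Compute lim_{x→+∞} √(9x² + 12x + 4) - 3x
As x → +∞: multiply by the conjugate to get (12x+4)/(√(9x²+12x+4)+3x); the denominator ~ 6x, so the limit is 12/6 = 2.
Limit = 2.

Final answer: 2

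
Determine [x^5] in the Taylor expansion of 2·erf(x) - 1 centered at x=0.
Expand to order 5: 2·erf(x) - 1 = 2·x^5/(5·√(π)) - 4·x^3/(3·√(π)) + 4·x/√(π) - 1 + O(x^6).
The coefficient of x^5 is 2/(5·√(π)).

Final answer: 2/(5·√(π))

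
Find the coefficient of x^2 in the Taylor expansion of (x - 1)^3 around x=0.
Expand to order 2: (x - 1)^3 = -3·x^2 + 3·x - 1 + O(x^3).
The coefficient of x^2 is -3.

Final answer: -3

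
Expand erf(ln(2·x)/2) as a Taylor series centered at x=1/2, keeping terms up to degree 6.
2·(x - 1/2)/√(π) - 2·(x - 1/2)^2/√(π) + 2·(x - 1/2)^3/√(π) - 2·(x - 1/2)^4/√(π) + 29·(x - 1/2)^5/(15·√(π)) - 5·(x - 1/2)^6/(3·√(π))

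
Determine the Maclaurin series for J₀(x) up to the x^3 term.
1 - x^2/4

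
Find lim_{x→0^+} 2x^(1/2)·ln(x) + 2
The product is a 0·∞ indeterminate form at x → 0⁺.
Rewrite the product as 2·ln(x) / x^(-1/2) and apply L'Hôpital, or use the standard hierarchy x^(-1/2) ≫ |ln x| as x → 0⁺.
The indeterminate product → 0, so the limit = 2.

Final answer: 2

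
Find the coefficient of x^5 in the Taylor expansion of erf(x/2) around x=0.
Expand to order 5: erf(x/2) = x^5/(160·√(π)) - x^3/(12·√(π)) + x/√(π) + O(x^6).
The coefficient of x^5 is 1/(160·√(π)).

Final answer: 1/(160·√(π))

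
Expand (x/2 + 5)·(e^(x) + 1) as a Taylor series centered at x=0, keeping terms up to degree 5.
x^5/16 + 7·x^4/24 + 13·x^3/12 + 3·x^2 + 6·x + 10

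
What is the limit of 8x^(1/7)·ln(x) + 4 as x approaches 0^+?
The product is a 0·∞ indeterminate form at x → 0⁺.
Rewrite the product as 8·ln(x) / x^(-1/7) and apply L'Hôpital, or use the standard hierarchy x^(-1/7) ≫ |ln x| as x → 0⁺.
The indeterminate product → 0, so the limit = 4.

Final answer: 4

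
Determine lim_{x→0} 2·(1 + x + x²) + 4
Direct substitution at x = 0 gives 6.

Final answer: 6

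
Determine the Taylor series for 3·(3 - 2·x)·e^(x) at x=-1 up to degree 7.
15·e^(-1) + 9·e^(-1)·(x + 1) + 3·e^(-1)·(x + 1)^2/2 - e^(-1)·(x + 1)^3/2 - 3·e^(-1)·(x + 1)^4/8 - e^(-1)·(x + 1)^5/8 - 7·e^(-1)·(x + 1)^6/240 - 3·e^(-1)·(x + 1)^7/560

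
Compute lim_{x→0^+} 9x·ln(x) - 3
The product is a 0·∞ indeterminate form at x → 0⁺.
Rewrite the product as 9·ln(x) / x^(-1) and apply L'Hôpital, or use the standard hierarchy x^(-1) ≫ |ln x| as x → 0⁺.
The indeterminate product → 0, so the limit = -3.

Final answer: -3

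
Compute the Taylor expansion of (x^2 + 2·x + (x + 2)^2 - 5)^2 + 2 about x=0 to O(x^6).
4·x^4 + 24·x^3 + 32·x^2 - 12·x + 3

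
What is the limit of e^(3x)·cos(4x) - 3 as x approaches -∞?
Evaluate the dominant behaviour as x → -∞; each term tends to a finite value or vanishes.
Limit = -3.

Final answer: -3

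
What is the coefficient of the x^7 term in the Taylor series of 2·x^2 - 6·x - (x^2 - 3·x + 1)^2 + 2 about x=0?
Expand to order 7: 2·x^2 - 6·x - (x^2 - 3·x + 1)^2 + 2 = -x^4 + 6·x^3 - 9·x^2 + 1 + O(x^8).
The coefficient of x^7 is 0.

Final answer: 0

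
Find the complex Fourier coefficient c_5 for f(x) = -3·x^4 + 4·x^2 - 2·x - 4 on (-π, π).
Compute the real Fourier coefficients first: a_5 = -544/625 + 24·π^2/25, b_5 = -4/5.
Then c_5 = (a_5 − i·b_5)/2 = -272/625 + 12·π^2/25 + 2·i/5.

Final answer: -272/625 + 12·π^2/25 + 2·i/5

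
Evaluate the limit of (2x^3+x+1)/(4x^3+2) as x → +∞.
This is an ∞/∞ indeterminate form as x → +∞.
Divide numerator and denominator by x^3 and let the lower-order terms vanish; the leading terms give 2/4 = 1/2.
Limit = 1/2.

Final answer: 1/2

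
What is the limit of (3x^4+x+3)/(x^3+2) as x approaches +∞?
This is an ∞/∞ indeterminate form as x → +∞.
Divide numerator and denominator by x^4 and let the lower-order terms vanish; the numerator's degree 4 exceeds the denominator's degree 3, so the quotient diverges.
Limit = ∞.

Final answer: ∞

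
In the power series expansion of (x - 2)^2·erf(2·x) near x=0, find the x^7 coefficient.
Expand to order 7: (x - 2)^2·erf(2·x) = -1888·x^7/(105·√(π)) - 128·x^6/(5·√(π)) + 304·x^5/(15·√(π)) + 64·x^4/(3·√(π)) - 52·x^3/(3·√(π)) - 16·x^2/√(π) + 16·x/√(π) + O(x^8).
The coefficient of x^7 is -1888/(105·√(π)).

Final answer: -1888/(105·√(π))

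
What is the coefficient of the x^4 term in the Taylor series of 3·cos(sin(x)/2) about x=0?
Expand to order 4: 3·cos(sin(x)/2) = 17·x^4/128 - 3·x^2/8 + 3 + O(x^5).
The coefficient of x^4 is 17/128.

Final answer: 17/128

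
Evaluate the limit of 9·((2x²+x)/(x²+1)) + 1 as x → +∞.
Evaluate the dominant behaviour as x → +∞; each term tends to a finite value or vanishes.
Limit = 19.

Final answer: 19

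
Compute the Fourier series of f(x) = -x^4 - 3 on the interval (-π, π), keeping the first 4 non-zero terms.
(-48 + 8·π^2)·cos(x) + (3 - 2·π^2)·cos(2·x) + (-16/27 + 8·π^2/9)·cos(3·x) - π^4/5 - 3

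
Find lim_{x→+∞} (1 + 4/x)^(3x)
As x → +∞: write (1 + 4/x)^(3x) = ((1 + 4/x)^x)^3 → (e^4)^3 = e^12.
Limit = e^(12).

Final answer: e^(12)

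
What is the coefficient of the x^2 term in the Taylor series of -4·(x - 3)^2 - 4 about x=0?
Expand to order 2: -4·(x - 3)^2 - 4 = -4·x^2 + 24·x - 40 + O(x^3).
The coefficient of x^2 is -4.

Final answer: -4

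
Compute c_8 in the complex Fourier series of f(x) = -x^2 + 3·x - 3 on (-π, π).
Compute the real Fourier coefficients first: a_8 = -1/16, b_8 = -3/4.
Then c_8 = (a_8 − i·b_8)/2 = -1/32 + 3·i/8.

Final answer: -1/32 + 3·i/8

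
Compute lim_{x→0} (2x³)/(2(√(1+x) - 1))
Both numerator and denominator → 0 as x → 0; this is a 0/0 indeterminate form.
Expand each to leading order near x = 0: numerator ~ 2·x^3, denominator ~ x.
The limit of the ratio is 0.

Final answer: 0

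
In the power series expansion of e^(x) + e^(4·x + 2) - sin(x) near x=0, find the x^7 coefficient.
Expand to order 7: e^(x) + e^(4·x + 2) - sin(x) = x^7·(1/2520 + 1024·e^(2)/315) + x^6·(1/720 + 256·e^(2)/45) + 128·x^5·e^(2)/15 + x^4·(1/24 + 32·e^(2)/3) + x^3·(1/3 + 32·e^(2)/3) + x^2·(1/2 + 8·e^(2)) + 4·x·e^(2) + 1 + e^(2) + O(x^8).
The coefficient of x^7 is 1/2520 + 1024·e^(2)/315.

Final answer: 1/2520 + 1024·e^(2)/315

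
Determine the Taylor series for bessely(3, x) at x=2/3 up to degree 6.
bessely(3, 2/3) + (bessely(2, 2/3)/2 - bessely(4, 2/3)/2)·(x - 2/3) + (bessely(5, 2/3)/8 + bessely(1, 2/3)/8 - bessely(3, 2/3)/4)·(x - 2/3)^2 + (bessely(4, 2/3)/16 + bessely(0, 2/3)/48 - bessely(2, 2/3)/16 - bessely(6, 2/3)/48)·(x - 2/3)^3 + (bessely(7, 2/3)/384 + bessely(3, 2/3)/64 - 5·bessely(1, 2/3)/384 - bessely(5, 2/3)/96)·(x - 2/3)^4 + (bessely(6, 2/3)/768 + 11·bessely(2, 2/3)/3840 - bessely(0, 2/3)/768 - bessely(4, 2/3)/384 - bessely(8, 2/3)/3840)·(x - 2/3)^5 + (bessely(9, 2/3)/46080 + bessely(5, 2/3)/3072 + 7·bessely(1, 2/3)/15360 - 7·bessely(3, 2/3)/15360 - bessely(7, 2/3)/7680)·(x - 2/3)^6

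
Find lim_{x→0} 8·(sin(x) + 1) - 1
Direct substitution at x = 0 gives 7.

Final answer: 7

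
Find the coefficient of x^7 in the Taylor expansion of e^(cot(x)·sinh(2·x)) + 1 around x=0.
Expand to order 7: e^(cot(x)·sinh(2·x)) + 1 = -556·x^6·e^(2)/2835 + 2·x^2·e^(2)/3 + 1 + e^(2) + O(x^8).
The coefficient of x^7 is 0.

Final answer: 0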